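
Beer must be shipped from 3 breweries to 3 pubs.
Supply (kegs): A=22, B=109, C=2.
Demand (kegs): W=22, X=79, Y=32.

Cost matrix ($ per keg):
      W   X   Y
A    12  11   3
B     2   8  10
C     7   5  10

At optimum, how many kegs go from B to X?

77

The minimum-cost plan:
  A→Y: 22 × $3 = $66
  B→W: 22 × $2 = $44
  B→X: 77 × $8 = $616
  B→Y: 10 × $10 = $100
  C→X: 2 × $5 = $10
Total cost = $836.
So B→X carries 77 kegs.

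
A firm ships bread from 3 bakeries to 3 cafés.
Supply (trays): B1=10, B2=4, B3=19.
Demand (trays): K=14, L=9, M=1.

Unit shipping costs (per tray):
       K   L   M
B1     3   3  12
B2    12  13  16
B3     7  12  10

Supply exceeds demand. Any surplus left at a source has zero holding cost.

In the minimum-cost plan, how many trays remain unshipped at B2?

Minimum-cost shipments:
  B1->K: 1 trays
  B1->L: 9 trays
  B3->K: 13 trays
  B3->M: 1 trays
Total cost = 131.
B2 ships 0 of its 4, leaving 4.

4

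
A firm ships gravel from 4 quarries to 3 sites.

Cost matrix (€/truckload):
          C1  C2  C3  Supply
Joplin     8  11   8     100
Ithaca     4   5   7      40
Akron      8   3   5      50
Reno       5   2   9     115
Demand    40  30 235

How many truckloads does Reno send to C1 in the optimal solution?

40

Optimal shipments:
  Joplin to C3: 100 × €8 = €800
  Ithaca to C3: 40 × €7 = €280
  Akron to C3: 50 × €5 = €250
  Reno to C1: 40 × €5 = €200
  Reno to C2: 30 × €2 = €60
  Reno to C3: 45 × €9 = €405
Total cost = €1995.
So Reno→C1 carries 40 truckloads.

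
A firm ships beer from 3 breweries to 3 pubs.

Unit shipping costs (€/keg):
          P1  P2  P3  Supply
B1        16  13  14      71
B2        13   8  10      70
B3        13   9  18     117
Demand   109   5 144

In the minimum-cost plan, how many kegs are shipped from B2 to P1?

Optimal shipments:
  B1 to P3: 71 × €14 = €994
  B2 to P3: 70 × €10 = €700
  B3 to P1: 109 × €13 = €1417
  B3 to P2: 5 × €9 = €45
  B3 to P3: 3 × €18 = €54
Total cost = €3210.
The route B2→P1 is not used.

0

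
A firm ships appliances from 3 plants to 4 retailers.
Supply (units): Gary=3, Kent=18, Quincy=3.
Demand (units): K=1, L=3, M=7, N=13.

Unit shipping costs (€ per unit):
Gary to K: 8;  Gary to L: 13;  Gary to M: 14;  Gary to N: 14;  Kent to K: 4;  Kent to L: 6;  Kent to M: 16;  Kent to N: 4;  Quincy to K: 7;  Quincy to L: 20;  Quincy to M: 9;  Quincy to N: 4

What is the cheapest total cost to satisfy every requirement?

159

One minimum-cost allocation:
  Gary to M: 3 × €14 = €42
  Kent to K: 1 × €4 = €4
  Kent to L: 3 × €6 = €18
  Kent to M: 1 × €16 = €16
  Kent to N: 13 × €4 = €52
  Quincy to M: 3 × €9 = €27
Total = 42 + 4 + 18 + 16 + 52 + 27 = €159.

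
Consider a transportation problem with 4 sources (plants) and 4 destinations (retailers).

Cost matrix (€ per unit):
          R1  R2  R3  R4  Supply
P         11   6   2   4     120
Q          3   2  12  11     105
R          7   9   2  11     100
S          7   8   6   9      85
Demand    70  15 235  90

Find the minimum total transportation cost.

One minimum-cost allocation:
  P→R3: 50 × €2 = €100
  P→R4: 70 × €4 = €280
  Q→R1: 70 × €3 = €210
  Q→R2: 15 × €2 = €30
  Q→R4: 20 × €11 = €220
  R→R3: 100 × €2 = €200
  S→R3: 85 × €6 = €510
Total = 100 + 280 + 210 + 30 + 220 + 200 + 510 = €1550.

1550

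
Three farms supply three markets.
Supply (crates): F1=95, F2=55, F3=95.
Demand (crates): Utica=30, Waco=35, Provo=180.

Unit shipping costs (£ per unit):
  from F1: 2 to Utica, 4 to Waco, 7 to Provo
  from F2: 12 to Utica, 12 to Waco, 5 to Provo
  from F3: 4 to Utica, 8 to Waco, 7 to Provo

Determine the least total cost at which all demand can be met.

Optimal allocation:
  F1→Utica: 30 × £2 = £60
  F1→Waco: 35 × £4 = £140
  F1→Provo: 30 × £7 = £210
  F2→Provo: 55 × £5 = £275
  F3→Provo: 95 × £7 = £665
Total = 60 + 140 + 210 + 275 + 665 = £1350.
(Supply check: F1 ships 95; F2 ships 55; F3 ships 95.)

1350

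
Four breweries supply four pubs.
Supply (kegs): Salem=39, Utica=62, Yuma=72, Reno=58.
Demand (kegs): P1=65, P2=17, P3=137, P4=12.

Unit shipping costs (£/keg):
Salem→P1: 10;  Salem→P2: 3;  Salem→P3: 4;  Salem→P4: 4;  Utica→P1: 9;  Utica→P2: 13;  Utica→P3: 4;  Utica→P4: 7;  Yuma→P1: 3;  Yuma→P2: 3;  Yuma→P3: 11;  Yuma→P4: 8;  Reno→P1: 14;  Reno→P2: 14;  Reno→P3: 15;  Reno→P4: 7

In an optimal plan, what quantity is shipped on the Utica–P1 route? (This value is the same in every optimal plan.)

0

Solving gives:
  Salem to P3: 39 × £4 = £156
  Utica to P3: 62 × £4 = £248
  Yuma to P1: 55 × £3 = £165
  Yuma to P2: 17 × £3 = £51
  Reno to P1: 10 × £14 = £140
  Reno to P3: 36 × £15 = £540
  Reno to P4: 12 × £7 = £84
Total cost = £1384.
The route Utica→P1 is not used.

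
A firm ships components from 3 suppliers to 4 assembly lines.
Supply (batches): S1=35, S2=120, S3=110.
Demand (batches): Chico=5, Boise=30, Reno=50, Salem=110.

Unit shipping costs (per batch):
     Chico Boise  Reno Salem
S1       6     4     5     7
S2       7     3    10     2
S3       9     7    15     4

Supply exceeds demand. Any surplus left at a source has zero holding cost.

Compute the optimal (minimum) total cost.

An optimal shipping plan:
  S1->Reno: 35 × 5 = 175
  S2->Chico: 5 × 7 = 35
  S2->Boise: 30 × 3 = 90
  S2->Reno: 15 × 10 = 150
  S2->Salem: 70 × 2 = 140
  S3->Salem: 40 × 4 = 160
Total = 175 + 35 + 90 + 150 + 140 + 160 = 750.

750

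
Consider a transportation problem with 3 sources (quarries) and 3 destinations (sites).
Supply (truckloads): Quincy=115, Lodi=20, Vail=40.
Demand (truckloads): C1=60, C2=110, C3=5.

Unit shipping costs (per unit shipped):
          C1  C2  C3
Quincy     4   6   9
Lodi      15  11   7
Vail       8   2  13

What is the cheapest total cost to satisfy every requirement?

Optimal allocation:
  Quincy→C1: 60 × 4 = 240
  Quincy→C2: 55 × 6 = 330
  Lodi→C2: 15 × 11 = 165
  Lodi→C3: 5 × 7 = 35
  Vail→C2: 40 × 2 = 80
Total = 240 + 330 + 165 + 35 + 80 = 850.

850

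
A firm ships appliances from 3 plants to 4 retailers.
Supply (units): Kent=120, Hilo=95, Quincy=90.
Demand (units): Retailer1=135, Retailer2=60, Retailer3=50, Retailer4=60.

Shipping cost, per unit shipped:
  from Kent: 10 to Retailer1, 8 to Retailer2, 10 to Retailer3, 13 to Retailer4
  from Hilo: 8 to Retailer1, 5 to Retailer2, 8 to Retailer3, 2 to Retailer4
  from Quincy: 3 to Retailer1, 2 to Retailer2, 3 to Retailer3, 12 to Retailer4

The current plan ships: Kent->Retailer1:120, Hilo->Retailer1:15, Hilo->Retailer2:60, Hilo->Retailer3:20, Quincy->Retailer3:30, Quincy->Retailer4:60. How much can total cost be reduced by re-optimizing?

875

Current plan cost = 120·10 + 15·8 + 60·5 + 20·8 + 30·3 + 60·12 = 2590.
Optimal plan:
  Kent→Retailer1: 45 × 10 = 450
  Kent→Retailer2: 25 × 8 = 200
  Kent→Retailer3: 50 × 10 = 500
  Hilo→Retailer2: 35 × 5 = 175
  Hilo→Retailer4: 60 × 2 = 120
  Quincy→Retailer1: 90 × 3 = 270
Optimal cost = 1715.
Saving = 2590 − 1715 = 875.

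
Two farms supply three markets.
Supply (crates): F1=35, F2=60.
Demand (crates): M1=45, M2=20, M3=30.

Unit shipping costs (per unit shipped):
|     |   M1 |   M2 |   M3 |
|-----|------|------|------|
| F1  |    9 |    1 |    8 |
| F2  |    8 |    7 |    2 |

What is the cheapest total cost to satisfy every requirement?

455

An optimal shipping plan:
  F1 to M1: 15 crates
  F1 to M2: 20 crates
  F2 to M1: 30 crates
  F2 to M3: 30 crates
Total cost = 455.
(Supply check: F1 ships 35; F2 ships 60.)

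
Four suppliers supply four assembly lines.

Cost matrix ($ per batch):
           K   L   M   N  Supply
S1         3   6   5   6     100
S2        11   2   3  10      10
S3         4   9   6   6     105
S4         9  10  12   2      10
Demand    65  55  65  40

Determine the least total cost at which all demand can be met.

One minimum-cost allocation:
  S1–K: 55 × $3 = $165
  S1–L: 45 × $6 = $270
  S2–L: 10 × $2 = $20
  S3–K: 10 × $4 = $40
  S3–M: 65 × $6 = $390
  S3–N: 30 × $6 = $180
  S4–N: 10 × $2 = $20
Total = 165 + 270 + 20 + 40 + 390 + 180 + 20 = $1085.

1085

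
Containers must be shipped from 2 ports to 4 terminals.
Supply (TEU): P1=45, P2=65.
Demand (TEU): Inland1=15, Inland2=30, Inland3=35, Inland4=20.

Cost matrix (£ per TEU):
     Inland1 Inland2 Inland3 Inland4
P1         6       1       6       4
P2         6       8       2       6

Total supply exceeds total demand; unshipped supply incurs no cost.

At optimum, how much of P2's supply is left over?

10

Minimum-cost shipments:
  P1->Inland2: 30 × £1 = £30
  P1->Inland4: 15 × £4 = £60
  P2->Inland1: 15 × £6 = £90
  P2->Inland3: 35 × £2 = £70
  P2->Inland4: 5 × £6 = £30
Total cost = £280.
P2 ships 55 of its 65, leaving 10.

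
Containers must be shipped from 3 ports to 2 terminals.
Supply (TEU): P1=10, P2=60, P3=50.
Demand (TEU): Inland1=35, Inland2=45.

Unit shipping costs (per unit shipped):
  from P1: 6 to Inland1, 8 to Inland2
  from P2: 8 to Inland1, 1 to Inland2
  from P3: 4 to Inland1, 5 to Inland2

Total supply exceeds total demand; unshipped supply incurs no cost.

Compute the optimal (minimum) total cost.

Optimal allocation:
  P2–Inland2: 45 × 1 = 45
  P3–Inland1: 35 × 4 = 140
Total = 45 + 140 = 185.

185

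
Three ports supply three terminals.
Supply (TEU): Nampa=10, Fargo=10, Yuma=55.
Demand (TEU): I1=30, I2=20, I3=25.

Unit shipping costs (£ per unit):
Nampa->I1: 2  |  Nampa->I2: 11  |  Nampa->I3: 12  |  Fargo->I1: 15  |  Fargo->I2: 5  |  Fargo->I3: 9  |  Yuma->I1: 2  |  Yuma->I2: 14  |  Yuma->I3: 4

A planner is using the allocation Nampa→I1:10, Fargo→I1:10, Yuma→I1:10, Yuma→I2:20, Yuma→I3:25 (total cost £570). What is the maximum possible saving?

250

Current plan cost = 10·2 + 10·15 + 10·2 + 20·14 + 25·4 = £570.
Optimal plan:
  Nampa to I2: 10 × £11 = £110
  Fargo to I2: 10 × £5 = £50
  Yuma to I1: 30 × £2 = £60
  Yuma to I3: 25 × £4 = £100
Optimal cost = £320.
Saving = 570 − 320 = £250.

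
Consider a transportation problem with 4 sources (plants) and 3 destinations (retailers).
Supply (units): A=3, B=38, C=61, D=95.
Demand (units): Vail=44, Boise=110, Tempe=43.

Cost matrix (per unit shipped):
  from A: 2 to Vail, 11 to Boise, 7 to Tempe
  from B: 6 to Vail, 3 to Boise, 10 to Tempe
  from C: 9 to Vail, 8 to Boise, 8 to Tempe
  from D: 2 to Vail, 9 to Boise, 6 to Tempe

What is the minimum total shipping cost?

1047

One minimum-cost allocation:
  A to Vail: 3 × 2 = 6
  B to Boise: 38 × 3 = 114
  C to Boise: 61 × 8 = 488
  D to Vail: 41 × 2 = 82
  D to Boise: 11 × 9 = 99
  D to Tempe: 43 × 6 = 258
Total = 6 + 114 + 488 + 82 + 99 + 258 = 1047.
(Supply check: A ships 3; B ships 38; C ships 61; D ships 95.)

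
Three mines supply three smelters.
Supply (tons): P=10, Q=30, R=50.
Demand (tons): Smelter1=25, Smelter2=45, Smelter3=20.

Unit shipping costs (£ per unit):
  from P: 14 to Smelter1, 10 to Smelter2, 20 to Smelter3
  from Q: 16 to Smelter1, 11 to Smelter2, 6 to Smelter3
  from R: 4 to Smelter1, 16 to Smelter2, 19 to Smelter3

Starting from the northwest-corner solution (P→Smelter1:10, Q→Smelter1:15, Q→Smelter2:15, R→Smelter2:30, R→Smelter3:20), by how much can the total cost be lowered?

575

Current plan cost = 10·14 + 15·16 + 15·11 + 30·16 + 20·19 = £1405.
Optimal plan:
  P–Smelter2: 10 tons
  Q–Smelter2: 10 tons
  Q–Smelter3: 20 tons
  R–Smelter1: 25 tons
  R–Smelter2: 25 tons
Optimal cost = £830.
Saving = 1405 − 830 = £575.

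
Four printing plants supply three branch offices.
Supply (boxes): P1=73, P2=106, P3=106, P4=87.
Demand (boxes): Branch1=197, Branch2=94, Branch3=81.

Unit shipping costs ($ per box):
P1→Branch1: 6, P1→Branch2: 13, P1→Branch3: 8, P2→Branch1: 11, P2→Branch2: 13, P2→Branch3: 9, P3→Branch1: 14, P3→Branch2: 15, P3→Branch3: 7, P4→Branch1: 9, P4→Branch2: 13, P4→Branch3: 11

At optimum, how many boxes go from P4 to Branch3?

0

Optimal shipments:
  P1→Branch1: 73 × $6 = $438
  P2→Branch1: 37 × $11 = $407
  P2→Branch2: 69 × $13 = $897
  P3→Branch2: 25 × $15 = $375
  P3→Branch3: 81 × $7 = $567
  P4→Branch1: 87 × $9 = $783
Total cost = $3467.
The route P4→Branch3 is not used.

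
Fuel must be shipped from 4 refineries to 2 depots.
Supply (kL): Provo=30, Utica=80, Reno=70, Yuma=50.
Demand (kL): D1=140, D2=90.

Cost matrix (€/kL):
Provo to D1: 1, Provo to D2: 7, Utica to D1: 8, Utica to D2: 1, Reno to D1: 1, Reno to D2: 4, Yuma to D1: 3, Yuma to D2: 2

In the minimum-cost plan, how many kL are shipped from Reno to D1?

70

Optimal shipments:
  Provo->D1: 30 × €1 = €30
  Utica->D2: 80 × €1 = €80
  Reno->D1: 70 × €1 = €70
  Yuma->D1: 40 × €3 = €120
  Yuma->D2: 10 × €2 = €20
Total cost = €320.
So Reno→D1 carries 70 kL.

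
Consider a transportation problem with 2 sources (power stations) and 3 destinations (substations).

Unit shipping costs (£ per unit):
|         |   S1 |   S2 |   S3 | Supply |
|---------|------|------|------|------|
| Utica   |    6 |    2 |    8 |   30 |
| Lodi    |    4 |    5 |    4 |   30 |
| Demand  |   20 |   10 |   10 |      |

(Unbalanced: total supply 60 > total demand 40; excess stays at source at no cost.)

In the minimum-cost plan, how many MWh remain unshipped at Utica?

20

Minimum-cost shipments:
  Utica–S2: 10 × £2 = £20
  Lodi–S1: 20 × £4 = £80
  Lodi–S3: 10 × £4 = £40
Total cost = £140.
Utica ships 10 of its 30, leaving 20.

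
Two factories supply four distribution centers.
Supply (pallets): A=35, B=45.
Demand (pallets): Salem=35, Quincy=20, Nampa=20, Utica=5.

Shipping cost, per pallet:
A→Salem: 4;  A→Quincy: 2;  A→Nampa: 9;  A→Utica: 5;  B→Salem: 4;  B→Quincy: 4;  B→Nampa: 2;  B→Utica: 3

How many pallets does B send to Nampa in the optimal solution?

Optimal shipments:
  A->Salem: 15 × 4 = 60
  A->Quincy: 20 × 2 = 40
  B->Salem: 20 × 4 = 80
  B->Nampa: 20 × 2 = 40
  B->Utica: 5 × 3 = 15
Total cost = 235.
So B→Nampa carries 20 pallets.

20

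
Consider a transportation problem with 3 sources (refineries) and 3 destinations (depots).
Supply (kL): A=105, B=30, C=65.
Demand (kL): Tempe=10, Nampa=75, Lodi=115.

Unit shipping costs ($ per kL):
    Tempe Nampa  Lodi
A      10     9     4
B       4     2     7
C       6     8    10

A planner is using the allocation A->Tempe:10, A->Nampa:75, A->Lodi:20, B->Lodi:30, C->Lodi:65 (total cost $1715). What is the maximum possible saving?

715

Current plan cost = 10·10 + 75·9 + 20·4 + 30·7 + 65·10 = $1715.
Optimal plan:
  A–Lodi: 105 kL
  B–Nampa: 30 kL
  C–Tempe: 10 kL
  C–Nampa: 45 kL
  C–Lodi: 10 kL
Optimal cost = $1000.
Saving = 1715 − 1000 = $715.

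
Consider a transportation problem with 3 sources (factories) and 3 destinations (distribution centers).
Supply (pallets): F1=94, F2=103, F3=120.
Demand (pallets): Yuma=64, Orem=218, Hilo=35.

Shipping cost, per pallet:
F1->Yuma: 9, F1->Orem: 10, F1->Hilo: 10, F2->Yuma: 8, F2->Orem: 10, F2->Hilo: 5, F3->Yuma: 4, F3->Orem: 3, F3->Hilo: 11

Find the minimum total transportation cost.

2027

An optimal shipping plan:
  F1->Orem: 94 × 10 = 940
  F2->Yuma: 64 × 8 = 512
  F2->Orem: 4 × 10 = 40
  F2->Hilo: 35 × 5 = 175
  F3->Orem: 120 × 3 = 360
Total = 940 + 512 + 40 + 175 + 360 = 2027.
(Supply check: F1 ships 94; F2 ships 103; F3 ships 120.)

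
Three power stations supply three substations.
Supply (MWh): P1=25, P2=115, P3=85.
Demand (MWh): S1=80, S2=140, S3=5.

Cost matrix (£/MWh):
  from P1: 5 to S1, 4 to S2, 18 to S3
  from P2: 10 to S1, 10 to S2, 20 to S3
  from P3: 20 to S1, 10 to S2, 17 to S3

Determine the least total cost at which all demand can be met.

Optimal allocation:
  P1–S2: 25 MWh
  P2–S1: 80 MWh
  P2–S2: 35 MWh
  P3–S2: 80 MWh
  P3–S3: 5 MWh
Total cost = £2135.

2135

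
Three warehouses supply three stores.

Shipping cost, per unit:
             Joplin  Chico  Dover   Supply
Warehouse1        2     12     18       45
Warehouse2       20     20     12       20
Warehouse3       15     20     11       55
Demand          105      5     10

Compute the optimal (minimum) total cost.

One minimum-cost allocation:
  Warehouse1→Joplin: 45 × 2 = 90
  Warehouse2→Joplin: 5 × 20 = 100
  Warehouse2→Chico: 5 × 20 = 100
  Warehouse2→Dover: 10 × 12 = 120
  Warehouse3→Joplin: 55 × 15 = 825
Total = 90 + 100 + 100 + 120 + 825 = 1235.
(Supply check: Warehouse1 ships 45; Warehouse2 ships 20; Warehouse3 ships 55.)

1235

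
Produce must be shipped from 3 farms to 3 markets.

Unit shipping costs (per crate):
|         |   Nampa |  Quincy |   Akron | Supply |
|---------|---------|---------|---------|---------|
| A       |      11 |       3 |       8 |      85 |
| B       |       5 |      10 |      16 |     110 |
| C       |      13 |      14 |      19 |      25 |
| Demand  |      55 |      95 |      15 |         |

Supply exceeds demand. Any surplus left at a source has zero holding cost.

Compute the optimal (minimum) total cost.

855

Optimal allocation:
  A→Quincy: 70 × 3 = 210
  A→Akron: 15 × 8 = 120
  B→Nampa: 55 × 5 = 275
  B→Quincy: 25 × 10 = 250
Total = 210 + 120 + 275 + 250 = 855.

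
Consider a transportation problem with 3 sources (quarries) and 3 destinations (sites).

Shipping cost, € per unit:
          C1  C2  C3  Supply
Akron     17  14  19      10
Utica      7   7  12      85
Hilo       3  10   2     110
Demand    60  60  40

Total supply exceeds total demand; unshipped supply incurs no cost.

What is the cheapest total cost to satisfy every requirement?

680

An optimal shipping plan:
  Utica to C2: 60 × €7 = €420
  Hilo to C1: 60 × €3 = €180
  Hilo to C3: 40 × €2 = €80
Total = 420 + 180 + 80 = €680.
(Supply check: Akron ships 0; Utica ships 60; Hilo ships 100.)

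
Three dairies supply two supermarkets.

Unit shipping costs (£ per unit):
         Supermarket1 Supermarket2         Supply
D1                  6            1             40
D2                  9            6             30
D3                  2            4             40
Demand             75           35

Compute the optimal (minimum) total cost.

One minimum-cost allocation:
  D1 to Supermarket1: 5 crates
  D1 to Supermarket2: 35 crates
  D2 to Supermarket1: 30 crates
  D3 to Supermarket1: 40 crates
Total cost = £415.

415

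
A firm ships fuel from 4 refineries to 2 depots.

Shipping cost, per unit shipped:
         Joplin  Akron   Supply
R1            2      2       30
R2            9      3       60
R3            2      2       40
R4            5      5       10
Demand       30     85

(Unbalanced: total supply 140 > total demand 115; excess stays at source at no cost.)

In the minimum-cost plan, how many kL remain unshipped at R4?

An optimal plan:
  R1→Akron: 30 × 2 = 60
  R2→Akron: 45 × 3 = 135
  R3→Joplin: 30 × 2 = 60
  R3→Akron: 10 × 2 = 20
Total cost = 275.
R4 ships 0 of its 10, leaving 10.

10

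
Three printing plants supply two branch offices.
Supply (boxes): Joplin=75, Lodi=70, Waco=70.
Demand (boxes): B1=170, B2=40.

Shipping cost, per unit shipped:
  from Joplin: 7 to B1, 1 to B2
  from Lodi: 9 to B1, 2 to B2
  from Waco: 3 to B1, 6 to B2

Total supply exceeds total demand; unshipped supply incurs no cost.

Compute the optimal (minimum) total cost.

1040

Optimal allocation:
  Joplin->B1: 75 × 7 = 525
  Lodi->B1: 25 × 9 = 225
  Lodi->B2: 40 × 2 = 80
  Waco->B1: 70 × 3 = 210
Total = 525 + 225 + 80 + 210 = 1040.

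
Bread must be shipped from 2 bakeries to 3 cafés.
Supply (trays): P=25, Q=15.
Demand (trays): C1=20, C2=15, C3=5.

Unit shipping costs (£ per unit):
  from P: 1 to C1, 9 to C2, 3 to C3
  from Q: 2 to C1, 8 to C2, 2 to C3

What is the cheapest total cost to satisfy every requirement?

Optimal allocation:
  P->C1: 20 × £1 = £20
  P->C2: 5 × £9 = £45
  Q->C2: 10 × £8 = £80
  Q->C3: 5 × £2 = £10
Total = 20 + 45 + 80 + 10 = £155.

155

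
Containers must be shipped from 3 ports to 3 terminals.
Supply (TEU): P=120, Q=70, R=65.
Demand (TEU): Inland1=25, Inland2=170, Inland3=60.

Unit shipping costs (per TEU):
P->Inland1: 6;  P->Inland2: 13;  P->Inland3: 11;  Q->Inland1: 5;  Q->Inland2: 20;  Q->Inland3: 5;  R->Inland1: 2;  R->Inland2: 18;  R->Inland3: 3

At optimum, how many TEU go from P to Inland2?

Optimal shipments:
  P–Inland2: 120 × 13 = 1560
  Q–Inland2: 10 × 20 = 200
  Q–Inland3: 60 × 5 = 300
  R–Inland1: 25 × 2 = 50
  R–Inland2: 40 × 18 = 720
Total cost = 2830.
So P→Inland2 carries 120 TEU.

120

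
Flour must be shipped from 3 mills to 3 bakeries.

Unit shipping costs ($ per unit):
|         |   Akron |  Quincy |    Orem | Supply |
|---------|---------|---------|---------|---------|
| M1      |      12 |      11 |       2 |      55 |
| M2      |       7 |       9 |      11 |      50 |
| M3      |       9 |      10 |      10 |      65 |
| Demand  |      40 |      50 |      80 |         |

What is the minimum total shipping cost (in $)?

1130

A cheapest plan:
  M1 to Orem: 55 × $2 = $110
  M2 to Akron: 40 × $7 = $280
  M2 to Quincy: 10 × $9 = $90
  M3 to Quincy: 40 × $10 = $400
  M3 to Orem: 25 × $10 = $250
Total = 110 + 280 + 90 + 400 + 250 = $1130.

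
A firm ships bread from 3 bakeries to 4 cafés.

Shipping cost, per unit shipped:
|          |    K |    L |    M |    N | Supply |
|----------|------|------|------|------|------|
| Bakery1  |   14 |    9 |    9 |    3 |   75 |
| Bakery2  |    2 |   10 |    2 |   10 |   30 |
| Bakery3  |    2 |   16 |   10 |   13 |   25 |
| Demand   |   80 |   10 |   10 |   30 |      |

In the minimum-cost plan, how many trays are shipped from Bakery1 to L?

Optimal shipments:
  Bakery1→K: 25 × 14 = 350
  Bakery1→L: 10 × 9 = 90
  Bakery1→M: 10 × 9 = 90
  Bakery1→N: 30 × 3 = 90
  Bakery2→K: 30 × 2 = 60
  Bakery3→K: 25 × 2 = 50
Total cost = 730.
So Bakery1→L carries 10 trays.

10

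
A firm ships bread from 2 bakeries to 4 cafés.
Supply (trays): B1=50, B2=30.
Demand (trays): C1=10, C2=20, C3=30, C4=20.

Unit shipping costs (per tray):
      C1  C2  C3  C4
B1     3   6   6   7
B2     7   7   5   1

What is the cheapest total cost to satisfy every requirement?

340

An optimal shipping plan:
  B1–C1: 10 trays
  B1–C2: 20 trays
  B1–C3: 20 trays
  B2–C3: 10 trays
  B2–C4: 20 trays
Total cost = 340.
(Supply check: B1 ships 50; B2 ships 30.)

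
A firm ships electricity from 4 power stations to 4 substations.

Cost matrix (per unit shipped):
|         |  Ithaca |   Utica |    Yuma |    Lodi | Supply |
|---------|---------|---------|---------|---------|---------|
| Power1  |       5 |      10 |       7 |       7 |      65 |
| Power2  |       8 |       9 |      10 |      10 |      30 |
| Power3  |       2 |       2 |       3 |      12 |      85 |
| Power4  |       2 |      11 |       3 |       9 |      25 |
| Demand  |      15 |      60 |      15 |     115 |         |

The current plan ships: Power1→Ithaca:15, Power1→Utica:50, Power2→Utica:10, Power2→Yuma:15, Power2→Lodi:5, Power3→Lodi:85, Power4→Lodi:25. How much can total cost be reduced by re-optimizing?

Current plan cost = 15·5 + 50·10 + 10·9 + 15·10 + 5·10 + 85·12 + 25·9 = 2110.
Optimal plan:
  Power1–Lodi: 65 × 7 = 455
  Power2–Lodi: 30 × 10 = 300
  Power3–Ithaca: 10 × 2 = 20
  Power3–Utica: 60 × 2 = 120
  Power3–Yuma: 15 × 3 = 45
  Power4–Ithaca: 5 × 2 = 10
  Power4–Lodi: 20 × 9 = 180
Optimal cost = 1130.
Saving = 2110 − 1130 = 980.

980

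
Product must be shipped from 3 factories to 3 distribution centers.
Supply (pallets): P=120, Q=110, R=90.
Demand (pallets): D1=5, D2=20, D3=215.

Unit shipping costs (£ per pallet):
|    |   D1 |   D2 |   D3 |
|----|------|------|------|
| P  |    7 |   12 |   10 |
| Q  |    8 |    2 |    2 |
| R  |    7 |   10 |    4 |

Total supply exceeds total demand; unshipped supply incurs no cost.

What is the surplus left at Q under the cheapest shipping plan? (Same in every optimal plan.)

0

Minimum-cost shipments:
  P to D1: 5 × £7 = £35
  P to D3: 35 × £10 = £350
  Q to D2: 20 × £2 = £40
  Q to D3: 90 × £2 = £180
  R to D3: 90 × £4 = £360
Total cost = £965.
Q ships 110 of its 110, leaving 0.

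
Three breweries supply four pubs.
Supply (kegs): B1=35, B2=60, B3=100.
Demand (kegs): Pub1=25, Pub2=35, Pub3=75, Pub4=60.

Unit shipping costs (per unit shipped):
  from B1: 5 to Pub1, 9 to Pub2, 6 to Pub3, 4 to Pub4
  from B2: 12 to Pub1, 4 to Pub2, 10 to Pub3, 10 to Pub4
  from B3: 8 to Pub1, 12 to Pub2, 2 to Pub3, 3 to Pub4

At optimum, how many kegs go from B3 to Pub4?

The minimum-cost plan:
  B1–Pub1: 25 × 5 = 125
  B1–Pub4: 10 × 4 = 40
  B2–Pub2: 35 × 4 = 140
  B2–Pub4: 25 × 10 = 250
  B3–Pub3: 75 × 2 = 150
  B3–Pub4: 25 × 3 = 75
Total cost = 780.
So B3→Pub4 carries 25 kegs.

25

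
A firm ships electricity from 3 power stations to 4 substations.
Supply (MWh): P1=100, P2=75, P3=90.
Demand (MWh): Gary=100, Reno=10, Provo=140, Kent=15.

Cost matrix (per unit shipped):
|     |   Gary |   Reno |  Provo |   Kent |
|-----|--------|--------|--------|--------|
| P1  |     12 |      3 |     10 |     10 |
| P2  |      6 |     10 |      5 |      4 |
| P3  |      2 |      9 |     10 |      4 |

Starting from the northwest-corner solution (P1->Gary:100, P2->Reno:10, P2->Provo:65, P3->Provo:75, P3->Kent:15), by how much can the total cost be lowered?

Current plan cost = 100·12 + 10·10 + 65·5 + 75·10 + 15·4 = 2435.
Optimal plan:
  P1–Reno: 10 MWh
  P1–Provo: 90 MWh
  P2–Gary: 10 MWh
  P2–Provo: 50 MWh
  P2–Kent: 15 MWh
  P3–Gary: 90 MWh
Optimal cost = 1480.
Saving = 2435 − 1480 = 955.

955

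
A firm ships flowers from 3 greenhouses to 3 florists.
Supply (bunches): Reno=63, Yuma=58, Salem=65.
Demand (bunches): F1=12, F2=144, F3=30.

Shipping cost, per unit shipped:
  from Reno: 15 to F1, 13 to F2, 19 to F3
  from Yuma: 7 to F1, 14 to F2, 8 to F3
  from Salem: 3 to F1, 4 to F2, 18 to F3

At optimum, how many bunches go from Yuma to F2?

16

Optimal shipments:
  Reno->F2: 63 bunches
  Yuma->F1: 12 bunches
  Yuma->F2: 16 bunches
  Yuma->F3: 30 bunches
  Salem->F2: 65 bunches
Total cost = 1627.
So Yuma→F2 carries 16 bunches.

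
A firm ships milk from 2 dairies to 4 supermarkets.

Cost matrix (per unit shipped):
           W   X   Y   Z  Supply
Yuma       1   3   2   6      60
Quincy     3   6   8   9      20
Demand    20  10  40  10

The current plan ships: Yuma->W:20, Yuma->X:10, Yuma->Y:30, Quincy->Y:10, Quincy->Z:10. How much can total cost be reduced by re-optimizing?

Current plan cost = 20·1 + 10·3 + 30·2 + 10·8 + 10·9 = 280.
Optimal plan:
  Yuma to X: 10 × 3 = 30
  Yuma to Y: 40 × 2 = 80
  Yuma to Z: 10 × 6 = 60
  Quincy to W: 20 × 3 = 60
Optimal cost = 230.
Saving = 280 − 230 = 50.

50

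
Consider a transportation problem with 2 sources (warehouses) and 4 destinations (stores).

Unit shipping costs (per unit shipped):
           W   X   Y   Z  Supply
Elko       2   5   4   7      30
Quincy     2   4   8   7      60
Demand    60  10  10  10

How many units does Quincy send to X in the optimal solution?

The minimum-cost plan:
  Elko–W: 10 × 2 = 20
  Elko–Y: 10 × 4 = 40
  Elko–Z: 10 × 7 = 70
  Quincy–W: 50 × 2 = 100
  Quincy–X: 10 × 4 = 40
Total cost = 270.
So Quincy→X carries 10 units.

10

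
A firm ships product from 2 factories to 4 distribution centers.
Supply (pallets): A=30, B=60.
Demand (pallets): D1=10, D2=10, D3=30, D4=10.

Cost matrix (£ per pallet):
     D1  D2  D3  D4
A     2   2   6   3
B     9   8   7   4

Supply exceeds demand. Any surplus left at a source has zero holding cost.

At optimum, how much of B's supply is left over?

An optimal plan:
  A to D1: 10 × £2 = £20
  A to D2: 10 × £2 = £20
  A to D3: 10 × £6 = £60
  B to D3: 20 × £7 = £140
  B to D4: 10 × £4 = £40
Total cost = £280.
B ships 30 of its 60, leaving 30.

30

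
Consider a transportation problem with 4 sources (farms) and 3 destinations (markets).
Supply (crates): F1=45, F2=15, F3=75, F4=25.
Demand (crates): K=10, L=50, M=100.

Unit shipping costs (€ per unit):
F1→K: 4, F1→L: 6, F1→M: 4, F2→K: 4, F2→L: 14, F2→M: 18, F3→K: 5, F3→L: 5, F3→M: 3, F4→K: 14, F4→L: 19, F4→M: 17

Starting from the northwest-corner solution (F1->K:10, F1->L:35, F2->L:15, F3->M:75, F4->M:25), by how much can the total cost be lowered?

Current plan cost = 10·4 + 35·6 + 15·14 + 75·3 + 25·17 = €1110.
Optimal plan:
  F1–L: 45 × €6 = €270
  F2–K: 10 × €4 = €40
  F2–L: 5 × €14 = €70
  F3–M: 75 × €3 = €225
  F4–M: 25 × €17 = €425
Optimal cost = €1030.
Saving = 1110 − 1030 = €80.

80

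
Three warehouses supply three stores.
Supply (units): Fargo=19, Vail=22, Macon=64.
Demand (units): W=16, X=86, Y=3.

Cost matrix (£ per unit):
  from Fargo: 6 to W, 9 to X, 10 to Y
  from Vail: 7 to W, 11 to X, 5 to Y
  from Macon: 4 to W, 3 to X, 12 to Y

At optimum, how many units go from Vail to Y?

3

The minimum-cost plan:
  Fargo->X: 19 units
  Vail->W: 16 units
  Vail->X: 3 units
  Vail->Y: 3 units
  Macon->X: 64 units
Total cost = £523.
So Vail→Y carries 3 units.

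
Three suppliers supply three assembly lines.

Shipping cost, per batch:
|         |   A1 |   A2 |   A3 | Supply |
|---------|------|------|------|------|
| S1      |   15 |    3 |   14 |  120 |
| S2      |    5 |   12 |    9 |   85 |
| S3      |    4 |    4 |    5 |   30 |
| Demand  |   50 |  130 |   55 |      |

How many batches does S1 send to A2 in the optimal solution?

The minimum-cost plan:
  S1→A2: 120 × 3 = 360
  S2→A1: 50 × 5 = 250
  S2→A3: 35 × 9 = 315
  S3→A2: 10 × 4 = 40
  S3→A3: 20 × 5 = 100
Total cost = 1065.
So S1→A2 carries 120 batches.

120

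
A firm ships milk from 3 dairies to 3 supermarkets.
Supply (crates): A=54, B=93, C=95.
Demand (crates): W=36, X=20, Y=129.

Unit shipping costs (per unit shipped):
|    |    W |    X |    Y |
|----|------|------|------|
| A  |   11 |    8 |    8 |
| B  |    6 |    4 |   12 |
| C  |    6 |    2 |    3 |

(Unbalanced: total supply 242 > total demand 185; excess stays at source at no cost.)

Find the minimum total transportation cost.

853

A cheapest plan:
  A->Y: 34 × 8 = 272
  B->W: 36 × 6 = 216
  B->X: 20 × 4 = 80
  C->Y: 95 × 3 = 285
Total = 272 + 216 + 80 + 285 = 853.
(Supply check: A ships 34; B ships 56; C ships 95.)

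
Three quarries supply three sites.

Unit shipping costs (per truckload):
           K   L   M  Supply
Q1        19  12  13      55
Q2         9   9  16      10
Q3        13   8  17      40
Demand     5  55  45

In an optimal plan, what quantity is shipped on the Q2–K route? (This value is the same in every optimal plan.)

5

The minimum-cost plan:
  Q1–L: 10 truckloads
  Q1–M: 45 truckloads
  Q2–K: 5 truckloads
  Q2–L: 5 truckloads
  Q3–L: 40 truckloads
Total cost = 1115.
So Q2→K carries 5 truckloads.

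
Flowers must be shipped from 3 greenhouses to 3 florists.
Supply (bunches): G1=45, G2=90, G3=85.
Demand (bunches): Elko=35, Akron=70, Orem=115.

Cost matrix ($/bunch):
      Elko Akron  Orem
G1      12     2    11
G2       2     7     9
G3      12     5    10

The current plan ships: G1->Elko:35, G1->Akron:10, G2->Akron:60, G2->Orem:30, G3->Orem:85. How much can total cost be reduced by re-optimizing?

600

Current plan cost = 35·12 + 10·2 + 60·7 + 30·9 + 85·10 = $1980.
Optimal plan:
  G1→Akron: 45 × $2 = $90
  G2→Elko: 35 × $2 = $70
  G2→Orem: 55 × $9 = $495
  G3→Akron: 25 × $5 = $125
  G3→Orem: 60 × $10 = $600
Optimal cost = $1380.
Saving = 1980 − 1380 = $600.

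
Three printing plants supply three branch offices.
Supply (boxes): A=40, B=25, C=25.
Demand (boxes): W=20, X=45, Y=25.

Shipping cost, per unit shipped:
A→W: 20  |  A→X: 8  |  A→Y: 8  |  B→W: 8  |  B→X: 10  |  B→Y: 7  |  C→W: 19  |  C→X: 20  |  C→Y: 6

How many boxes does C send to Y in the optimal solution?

25

Solving gives:
  A->X: 40 boxes
  B->W: 20 boxes
  B->X: 5 boxes
  C->Y: 25 boxes
Total cost = 680.
So C→Y carries 25 boxes.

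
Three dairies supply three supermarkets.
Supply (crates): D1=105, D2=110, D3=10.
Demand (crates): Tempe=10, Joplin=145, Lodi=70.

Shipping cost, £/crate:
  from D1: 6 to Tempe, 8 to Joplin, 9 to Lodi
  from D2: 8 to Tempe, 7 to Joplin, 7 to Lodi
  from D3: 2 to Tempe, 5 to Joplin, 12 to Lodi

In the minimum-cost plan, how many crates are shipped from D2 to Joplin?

Solving gives:
  D1->Joplin: 105 crates
  D2->Joplin: 40 crates
  D2->Lodi: 70 crates
  D3->Tempe: 10 crates
Total cost = £1630.
So D2→Joplin carries 40 crates.

40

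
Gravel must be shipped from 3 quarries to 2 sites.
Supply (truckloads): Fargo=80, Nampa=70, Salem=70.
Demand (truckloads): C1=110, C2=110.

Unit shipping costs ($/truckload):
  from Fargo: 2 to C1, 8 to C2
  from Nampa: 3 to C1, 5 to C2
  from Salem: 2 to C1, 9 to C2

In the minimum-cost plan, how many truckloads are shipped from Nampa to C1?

0

Solving gives:
  Fargo->C1: 40 × $2 = $80
  Fargo->C2: 40 × $8 = $320
  Nampa->C2: 70 × $5 = $350
  Salem->C1: 70 × $2 = $140
Total cost = $890.
The route Nampa→C1 is not used.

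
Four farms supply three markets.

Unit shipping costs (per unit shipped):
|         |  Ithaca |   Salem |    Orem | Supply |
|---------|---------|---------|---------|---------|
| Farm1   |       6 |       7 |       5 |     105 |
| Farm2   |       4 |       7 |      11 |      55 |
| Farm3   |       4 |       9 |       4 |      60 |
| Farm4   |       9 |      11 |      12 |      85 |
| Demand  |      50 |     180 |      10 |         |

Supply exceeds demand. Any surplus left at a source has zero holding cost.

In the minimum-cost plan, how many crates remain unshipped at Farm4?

65

An optimal plan:
  Farm1 to Salem: 105 crates
  Farm2 to Salem: 55 crates
  Farm3 to Ithaca: 50 crates
  Farm3 to Orem: 10 crates
  Farm4 to Salem: 20 crates
Total cost = 1580.
Farm4 ships 20 of its 85, leaving 65.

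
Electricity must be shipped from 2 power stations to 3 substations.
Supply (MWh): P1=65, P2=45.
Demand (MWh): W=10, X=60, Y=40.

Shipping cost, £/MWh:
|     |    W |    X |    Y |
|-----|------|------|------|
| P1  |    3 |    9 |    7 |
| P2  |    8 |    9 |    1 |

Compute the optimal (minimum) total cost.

610

A cheapest plan:
  P1->W: 10 MWh
  P1->X: 55 MWh
  P2->X: 5 MWh
  P2->Y: 40 MWh
Total cost = £610.
(Supply check: P1 ships 65; P2 ships 45.)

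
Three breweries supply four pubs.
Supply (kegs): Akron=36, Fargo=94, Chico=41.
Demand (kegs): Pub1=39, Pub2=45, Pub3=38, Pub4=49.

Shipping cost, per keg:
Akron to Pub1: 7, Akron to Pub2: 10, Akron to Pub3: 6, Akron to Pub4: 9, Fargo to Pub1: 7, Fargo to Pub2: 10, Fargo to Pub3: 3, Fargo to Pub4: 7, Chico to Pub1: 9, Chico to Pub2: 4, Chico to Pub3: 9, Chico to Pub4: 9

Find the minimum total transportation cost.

A cheapest plan:
  Akron–Pub1: 32 kegs
  Akron–Pub2: 4 kegs
  Fargo–Pub1: 7 kegs
  Fargo–Pub3: 38 kegs
  Fargo–Pub4: 49 kegs
  Chico–Pub2: 41 kegs
Total cost = 934.

934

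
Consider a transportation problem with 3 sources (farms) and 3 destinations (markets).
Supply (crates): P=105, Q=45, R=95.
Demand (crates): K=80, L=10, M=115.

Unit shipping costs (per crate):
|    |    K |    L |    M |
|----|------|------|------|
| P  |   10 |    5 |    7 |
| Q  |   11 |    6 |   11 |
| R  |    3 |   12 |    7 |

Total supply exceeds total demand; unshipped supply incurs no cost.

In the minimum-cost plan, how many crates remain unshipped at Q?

40

Minimum-cost shipments:
  P->L: 5 × 5 = 25
  P->M: 100 × 7 = 700
  Q->L: 5 × 6 = 30
  R->K: 80 × 3 = 240
  R->M: 15 × 7 = 105
Total cost = 1100.
Q ships 5 of its 45, leaving 40.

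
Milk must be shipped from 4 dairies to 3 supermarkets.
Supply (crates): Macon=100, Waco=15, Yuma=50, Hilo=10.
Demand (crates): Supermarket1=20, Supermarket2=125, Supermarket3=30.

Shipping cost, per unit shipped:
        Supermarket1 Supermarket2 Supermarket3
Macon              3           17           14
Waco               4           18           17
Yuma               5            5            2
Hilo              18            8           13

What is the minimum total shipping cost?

One minimum-cost allocation:
  Macon→Supermarket1: 5 × 3 = 15
  Macon→Supermarket2: 95 × 17 = 1615
  Waco→Supermarket1: 15 × 4 = 60
  Yuma→Supermarket2: 20 × 5 = 100
  Yuma→Supermarket3: 30 × 2 = 60
  Hilo→Supermarket2: 10 × 8 = 80
Total = 15 + 1615 + 60 + 100 + 60 + 80 = 1930.
(Supply check: Macon ships 100; Waco ships 15; Yuma ships 50; Hilo ships 10.)

1930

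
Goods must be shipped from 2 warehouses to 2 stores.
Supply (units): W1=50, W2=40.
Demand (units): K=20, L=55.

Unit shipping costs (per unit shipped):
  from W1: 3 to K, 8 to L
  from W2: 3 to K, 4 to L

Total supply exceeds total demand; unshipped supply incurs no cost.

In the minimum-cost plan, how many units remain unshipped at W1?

Minimum-cost shipments:
  W1→K: 20 × 3 = 60
  W1→L: 15 × 8 = 120
  W2→L: 40 × 4 = 160
Total cost = 340.
W1 ships 35 of its 50, leaving 15.

15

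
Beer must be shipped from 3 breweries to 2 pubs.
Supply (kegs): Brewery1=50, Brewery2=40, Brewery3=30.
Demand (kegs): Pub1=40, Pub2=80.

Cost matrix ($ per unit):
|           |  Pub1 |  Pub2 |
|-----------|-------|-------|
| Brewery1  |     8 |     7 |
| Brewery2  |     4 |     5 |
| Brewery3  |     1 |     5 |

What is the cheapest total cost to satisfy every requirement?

570

A cheapest plan:
  Brewery1 to Pub2: 50 × $7 = $350
  Brewery2 to Pub1: 10 × $4 = $40
  Brewery2 to Pub2: 30 × $5 = $150
  Brewery3 to Pub1: 30 × $1 = $30
Total = 350 + 40 + 150 + 30 = $570.
(Supply check: Brewery1 ships 50; Brewery2 ships 40; Brewery3 ships 30.)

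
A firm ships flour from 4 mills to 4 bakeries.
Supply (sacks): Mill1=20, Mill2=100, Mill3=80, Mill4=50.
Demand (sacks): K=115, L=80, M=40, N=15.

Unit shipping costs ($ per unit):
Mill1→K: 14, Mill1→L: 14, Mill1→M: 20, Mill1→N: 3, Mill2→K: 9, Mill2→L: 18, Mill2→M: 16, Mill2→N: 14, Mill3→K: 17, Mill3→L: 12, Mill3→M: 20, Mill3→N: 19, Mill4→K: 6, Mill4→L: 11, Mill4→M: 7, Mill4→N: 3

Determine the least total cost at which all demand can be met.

2315

An optimal shipping plan:
  Mill1->K: 5 × $14 = $70
  Mill1->N: 15 × $3 = $45
  Mill2->K: 100 × $9 = $900
  Mill3->L: 80 × $12 = $960
  Mill4->K: 10 × $6 = $60
  Mill4->M: 40 × $7 = $280
Total = 70 + 45 + 900 + 960 + 60 + 280 = $2315.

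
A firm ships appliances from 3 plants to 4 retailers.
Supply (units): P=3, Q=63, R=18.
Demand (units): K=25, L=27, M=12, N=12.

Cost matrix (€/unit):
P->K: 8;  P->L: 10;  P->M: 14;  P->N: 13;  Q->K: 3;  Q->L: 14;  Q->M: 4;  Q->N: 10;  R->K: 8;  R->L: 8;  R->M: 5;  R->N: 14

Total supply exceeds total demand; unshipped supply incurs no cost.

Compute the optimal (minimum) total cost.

One minimum-cost allocation:
  P–L: 3 units
  Q–K: 25 units
  Q–L: 6 units
  Q–M: 12 units
  Q–N: 12 units
  R–L: 18 units
Total cost = €501.

501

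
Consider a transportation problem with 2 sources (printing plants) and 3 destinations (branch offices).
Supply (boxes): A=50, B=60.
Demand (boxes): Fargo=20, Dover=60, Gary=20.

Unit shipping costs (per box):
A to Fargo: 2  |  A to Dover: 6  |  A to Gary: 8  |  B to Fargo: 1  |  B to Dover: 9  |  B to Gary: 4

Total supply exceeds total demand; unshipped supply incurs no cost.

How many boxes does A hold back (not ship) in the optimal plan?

0

An optimal plan:
  A to Dover: 50 × 6 = 300
  B to Fargo: 20 × 1 = 20
  B to Dover: 10 × 9 = 90
  B to Gary: 20 × 4 = 80
Total cost = 490.
A ships 50 of its 50, leaving 0.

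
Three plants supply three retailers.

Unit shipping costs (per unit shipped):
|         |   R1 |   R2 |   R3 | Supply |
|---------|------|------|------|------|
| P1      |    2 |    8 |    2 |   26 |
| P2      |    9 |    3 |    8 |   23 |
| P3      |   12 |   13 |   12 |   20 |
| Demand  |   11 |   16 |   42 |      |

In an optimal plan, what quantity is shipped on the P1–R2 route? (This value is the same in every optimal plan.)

0

Optimal shipments:
  P1–R3: 26 units
  P2–R2: 16 units
  P2–R3: 7 units
  P3–R1: 11 units
  P3–R3: 9 units
Total cost = 396.
The route P1→R2 is not used.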